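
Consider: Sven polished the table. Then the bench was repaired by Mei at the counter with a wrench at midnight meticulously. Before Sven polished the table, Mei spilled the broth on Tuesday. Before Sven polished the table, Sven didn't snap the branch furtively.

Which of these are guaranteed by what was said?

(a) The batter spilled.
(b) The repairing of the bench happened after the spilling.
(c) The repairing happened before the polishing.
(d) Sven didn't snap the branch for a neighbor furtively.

(a) Not entailed — the broth is what spilled, not the batter.
(b) Entailed — the narrative places the spilling before the repairing.
(c) Not entailed — the narrative places the polishing before the repairing, not after.
(d) Entailed — under negation, adding a further restriction is entailed: if no such snapping event occurred, none occurred for a neighbor either.

(b), (d)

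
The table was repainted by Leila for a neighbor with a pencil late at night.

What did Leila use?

'with a pencil' marks the instrument of the repainting event.

a pencil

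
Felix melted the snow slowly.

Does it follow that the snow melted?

'Felix melted the snow' is the causative; it entails the inchoative 'the snow melted'.

yes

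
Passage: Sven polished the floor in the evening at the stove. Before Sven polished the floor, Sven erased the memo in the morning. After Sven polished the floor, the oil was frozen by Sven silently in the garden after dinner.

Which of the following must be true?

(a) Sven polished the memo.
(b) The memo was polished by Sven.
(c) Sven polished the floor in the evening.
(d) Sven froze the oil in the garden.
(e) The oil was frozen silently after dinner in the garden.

(a) Not entailed — Sven polished the floor, not the memo; the memo belongs to the erasing event.
(b) Not entailed — Sven polished the floor, not the memo; the memo belongs to the erasing event.
(c) Entailed — this follows by dropping conjuncts from the polishing event's description.
(d) Entailed — the original entails any weakening of itself; this just drops 'silently', 'after dinner'.
(e) Entailed — this follows by dropping conjuncts from the freezing event's description.

(c), (d), (e)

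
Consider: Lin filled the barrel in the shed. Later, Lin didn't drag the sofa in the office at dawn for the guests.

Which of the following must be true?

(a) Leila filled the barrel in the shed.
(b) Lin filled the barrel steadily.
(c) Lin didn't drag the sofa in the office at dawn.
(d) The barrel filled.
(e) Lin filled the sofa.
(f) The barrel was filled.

(a) Not entailed — the passage has Lin filling the barrel, not Leila.
(b) Not entailed — 'steadily' adds information not in the original event.
(c) Not entailed — dropping 'for the guests' under negation is not valid — the original leaves open that Lin dragged the sofa some other way.
(d) Entailed — 'Lin filled the barrel' is causative; it entails the inchoative 'the barrel filled'.
(e) Not entailed — Lin filled the barrel, not the sofa; the sofa belongs to the dragging event.
(f) Entailed — this follows by dropping conjuncts from the filling event's description.

(d), (f)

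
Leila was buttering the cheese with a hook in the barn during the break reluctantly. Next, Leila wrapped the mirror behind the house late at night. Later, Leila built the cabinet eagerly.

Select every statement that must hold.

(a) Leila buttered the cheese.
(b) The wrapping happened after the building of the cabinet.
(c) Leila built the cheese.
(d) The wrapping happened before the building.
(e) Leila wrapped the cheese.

(d)

(a) Not entailed — 'was buttering' is progressive on an accomplishment; it does not entail the completed 'buttered'.
(b) Not entailed — the narrative places the wrapping before the building, not after.
(c) Not entailed — Leila built the cabinet, not the cheese; the cheese belongs to the buttering event.
(d) Entailed — the narrative places the wrapping before the building.
(e) Not entailed — Leila wrapped the mirror, not the cheese; the cheese belongs to the buttering event.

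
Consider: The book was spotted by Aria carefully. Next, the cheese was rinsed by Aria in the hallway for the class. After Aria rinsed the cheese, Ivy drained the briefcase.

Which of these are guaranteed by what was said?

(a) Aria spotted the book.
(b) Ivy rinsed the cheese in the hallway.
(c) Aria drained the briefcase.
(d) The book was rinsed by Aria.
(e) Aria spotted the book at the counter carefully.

(a)

(a) Entailed — dropping 'carefully' leaves a sub-description the original still satisfies.
(b) Not entailed — the passage has Aria rinsing the cheese, not Ivy.
(c) Not entailed — the passage has Ivy draining the briefcase, not Aria.
(d) Not entailed — Aria rinsed the cheese, not the book; the book belongs to the spotting event.
(e) Not entailed — 'at the counter' adds information not in the original event.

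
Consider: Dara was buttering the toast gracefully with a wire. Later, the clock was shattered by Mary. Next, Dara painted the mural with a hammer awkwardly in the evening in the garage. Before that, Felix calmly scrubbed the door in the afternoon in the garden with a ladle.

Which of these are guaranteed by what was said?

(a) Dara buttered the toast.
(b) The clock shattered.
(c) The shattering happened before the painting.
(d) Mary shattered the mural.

(b), (c)

(a) Not entailed — 'was buttering' is progressive on an accomplishment; it does not entail the completed 'buttered'.
(b) Entailed — 'Mary shattered the clock' is causative; it entails the inchoative 'the clock shattered'.
(c) Entailed — the narrative places the shattering before the painting.
(d) Not entailed — Mary shattered the clock, not the mural; the mural belongs to the painting event.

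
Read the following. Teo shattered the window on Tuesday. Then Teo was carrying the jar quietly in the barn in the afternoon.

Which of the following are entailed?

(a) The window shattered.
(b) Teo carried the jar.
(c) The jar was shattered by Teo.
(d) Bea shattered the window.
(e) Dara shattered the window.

(a), (b)

(a) Entailed — 'Teo shattered the window' is causative; it entails the inchoative 'the window shattered'.
(b) Entailed — 'carry' is an activity; 'was carrying' entails that some carrying happened, so 'carried' holds.
(c) Not entailed — Teo shattered the window, not the jar; the jar belongs to the carrying event.
(d) Not entailed — the passage has Teo shattering the window, not Bea.
(e) Not entailed — the passage has Teo shattering the window, not Dara.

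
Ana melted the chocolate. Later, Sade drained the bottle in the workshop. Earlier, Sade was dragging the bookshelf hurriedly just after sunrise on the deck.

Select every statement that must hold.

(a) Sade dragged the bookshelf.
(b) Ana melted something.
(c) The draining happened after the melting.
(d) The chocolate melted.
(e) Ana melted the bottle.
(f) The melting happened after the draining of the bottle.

(a) Entailed — 'drag' is an activity; 'was dragging' entails that some dragging happened, so 'dragged' holds.
(b) Entailed — generalizing the patient leaves a sub-description the original still satisfies.
(c) Entailed — the narrative places the melting before the draining.
(d) Entailed — 'Ana melted the chocolate' is causative; it entails the inchoative 'the chocolate melted'.
(e) Not entailed — Ana melted the chocolate, not the bottle; the bottle belongs to the draining event.
(f) Not entailed — the narrative places the melting before the draining, not after.

(a), (b), (c), (d)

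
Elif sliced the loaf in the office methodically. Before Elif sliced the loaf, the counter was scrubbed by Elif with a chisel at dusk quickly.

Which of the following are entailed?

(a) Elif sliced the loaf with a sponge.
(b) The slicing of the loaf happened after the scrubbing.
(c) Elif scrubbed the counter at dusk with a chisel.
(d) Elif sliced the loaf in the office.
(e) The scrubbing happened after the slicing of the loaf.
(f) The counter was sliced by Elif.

(a) Not entailed — 'with a sponge' adds information not in the original event.
(b) Entailed — the narrative places the scrubbing before the slicing.
(c) Entailed — this follows by dropping conjuncts from the scrubbing event's description.
(d) Entailed — this follows by dropping conjuncts from the slicing event's description.
(e) Not entailed — the narrative places the scrubbing before the slicing, not after.
(f) Not entailed — Elif sliced the loaf, not the counter; the counter belongs to the scrubbing event.

(b), (c), (d)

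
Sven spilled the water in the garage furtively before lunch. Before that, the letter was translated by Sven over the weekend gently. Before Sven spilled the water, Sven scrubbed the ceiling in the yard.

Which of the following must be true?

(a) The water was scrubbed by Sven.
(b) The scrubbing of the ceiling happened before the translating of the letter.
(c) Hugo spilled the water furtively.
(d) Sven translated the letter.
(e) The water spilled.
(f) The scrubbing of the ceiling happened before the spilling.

(d), (e), (f)

(a) Not entailed — Sven scrubbed the ceiling, not the water; the water belongs to the spilling event.
(b) Not entailed — the narrative doesn't order the scrubbing relative to the translating.
(c) Not entailed — the passage has Sven spilling the water, not Hugo.
(d) Entailed — dropping 'gently', 'over the weekend' leaves a sub-description the original still satisfies.
(e) Entailed — 'Sven spilled the water' is causative; it entails the inchoative 'the water spilled'.
(f) Entailed — the narrative places the scrubbing before the spilling.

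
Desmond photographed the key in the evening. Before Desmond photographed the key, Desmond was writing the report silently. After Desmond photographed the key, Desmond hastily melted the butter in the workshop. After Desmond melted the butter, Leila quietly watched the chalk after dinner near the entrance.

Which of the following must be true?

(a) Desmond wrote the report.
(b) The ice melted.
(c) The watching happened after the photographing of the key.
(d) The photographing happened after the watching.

(a) Not entailed — 'was writing' is progressive on an accomplishment; it does not entail the completed 'wrote'.
(b) Not entailed — the butter is what melted, not the ice.
(c) Entailed — the narrative places the photographing before the watching.
(d) Not entailed — the narrative places the photographing before the watching, not after.

(c)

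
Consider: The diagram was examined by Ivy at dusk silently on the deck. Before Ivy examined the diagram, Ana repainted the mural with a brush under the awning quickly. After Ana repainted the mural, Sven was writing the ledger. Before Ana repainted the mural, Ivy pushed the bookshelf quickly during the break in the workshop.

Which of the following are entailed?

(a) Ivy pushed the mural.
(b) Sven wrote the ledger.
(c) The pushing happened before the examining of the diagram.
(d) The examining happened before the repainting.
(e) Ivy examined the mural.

(c)

(a) Not entailed — Ivy pushed the bookshelf, not the mural; the mural belongs to the repainting event.
(b) Not entailed — 'was writing' is progressive on an accomplishment; it does not entail the completed 'wrote'.
(c) Entailed — the narrative places the pushing before the examining.
(d) Not entailed — the narrative places the repainting before the examining, not after.
(e) Not entailed — Ivy examined the diagram, not the mural; the mural belongs to the repainting event.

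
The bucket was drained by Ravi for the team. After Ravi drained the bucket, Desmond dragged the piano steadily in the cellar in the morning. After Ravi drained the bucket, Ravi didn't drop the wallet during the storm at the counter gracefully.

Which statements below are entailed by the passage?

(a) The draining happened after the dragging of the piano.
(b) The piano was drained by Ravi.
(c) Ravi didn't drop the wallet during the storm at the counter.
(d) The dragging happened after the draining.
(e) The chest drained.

(d)

(a) Not entailed — the narrative places the draining before the dragging, not after.
(b) Not entailed — Ravi drained the bucket, not the piano; the piano belongs to the dragging event.
(c) Not entailed — dropping 'gracefully' under negation is not valid — the original leaves open that Ravi dropped the wallet some other way.
(d) Entailed — the narrative places the draining before the dragging.
(e) Not entailed — the bucket is what drained, not the chest.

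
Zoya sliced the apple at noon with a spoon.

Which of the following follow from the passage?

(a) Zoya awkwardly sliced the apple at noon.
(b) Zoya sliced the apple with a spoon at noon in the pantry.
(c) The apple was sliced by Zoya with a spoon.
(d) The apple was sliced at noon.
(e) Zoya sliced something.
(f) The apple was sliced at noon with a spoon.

(a) Not entailed — 'awkwardly' adds information not in the original event.
(b) Not entailed — 'in the pantry' adds information not in the original event.
(c) Entailed — the original entails any weakening of itself; this just drops 'at noon'.
(d) Entailed — dropping 'with a spoon' and generalizing the agent leaves a sub-description the original still satisfies.
(e) Entailed — dropping 'at noon', 'with a spoon' and generalizing the patient leaves a sub-description the original still satisfies.
(f) Entailed — generalizing the agent leaves a sub-description the original still satisfies.

(c), (d), (e), (f)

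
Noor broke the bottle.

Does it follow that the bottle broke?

yes

'Noor broke the bottle' is the causative; it entails the inchoative 'the bottle broke'.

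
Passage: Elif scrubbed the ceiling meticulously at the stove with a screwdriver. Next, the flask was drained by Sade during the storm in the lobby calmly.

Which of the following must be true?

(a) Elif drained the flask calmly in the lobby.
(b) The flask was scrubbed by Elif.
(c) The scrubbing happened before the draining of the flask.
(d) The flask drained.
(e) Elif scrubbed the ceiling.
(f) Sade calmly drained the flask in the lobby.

(a) Not entailed — the passage has Sade draining the flask, not Elif.
(b) Not entailed — Elif scrubbed the ceiling, not the flask; the flask belongs to the draining event.
(c) Entailed — the narrative places the scrubbing before the draining.
(d) Entailed — 'Sade drained the flask' is causative; it entails the inchoative 'the flask drained'.
(e) Entailed — the original entails any weakening of itself; this just drops 'with a screwdriver', 'meticulously', 'at the stove'.
(f) Entailed — every conjunct here is already in the original draining event.

(c), (d), (e), (f)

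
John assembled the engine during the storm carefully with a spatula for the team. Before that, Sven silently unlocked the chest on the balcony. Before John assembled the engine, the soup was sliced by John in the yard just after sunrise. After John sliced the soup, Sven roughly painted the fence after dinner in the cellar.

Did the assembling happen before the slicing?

The narrative orders the slicing before the assembling.

no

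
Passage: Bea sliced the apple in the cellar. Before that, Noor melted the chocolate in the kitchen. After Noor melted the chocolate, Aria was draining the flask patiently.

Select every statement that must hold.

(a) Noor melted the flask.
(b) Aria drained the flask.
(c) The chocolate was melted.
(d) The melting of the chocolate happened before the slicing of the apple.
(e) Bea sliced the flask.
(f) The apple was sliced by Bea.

(a) Not entailed — Noor melted the chocolate, not the flask; the flask belongs to the draining event.
(b) Not entailed — 'was draining' is progressive on an accomplishment; it does not entail the completed 'drained'.
(c) Entailed — this follows by dropping conjuncts from the melting event's description.
(d) Entailed — the narrative places the melting before the slicing.
(e) Not entailed — Bea sliced the apple, not the flask; the flask belongs to the draining event.
(f) Entailed — every conjunct here is already in the original slicing event.

(c), (d), (f)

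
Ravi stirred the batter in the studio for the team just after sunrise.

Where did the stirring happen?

'in the studio' marks the location of the stirring event.

in the studio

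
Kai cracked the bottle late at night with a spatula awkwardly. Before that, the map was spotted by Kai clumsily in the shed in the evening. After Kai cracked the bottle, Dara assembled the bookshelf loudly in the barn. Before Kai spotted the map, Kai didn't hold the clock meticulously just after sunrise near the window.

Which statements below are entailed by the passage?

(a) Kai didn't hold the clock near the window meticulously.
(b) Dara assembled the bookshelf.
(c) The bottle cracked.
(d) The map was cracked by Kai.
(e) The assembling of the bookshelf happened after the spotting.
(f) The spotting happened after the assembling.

(a) Not entailed — dropping 'just after sunrise' under negation is not valid — the original leaves open that Kai held the clock some other way.
(b) Entailed — dropping 'in the barn', 'loudly' leaves a sub-description the original still satisfies.
(c) Entailed — 'Kai cracked the bottle' is causative; it entails the inchoative 'the bottle cracked'.
(d) Not entailed — Kai cracked the bottle, not the map; the map belongs to the spotting event.
(e) Entailed — the narrative places the spotting before the assembling.
(f) Not entailed — the narrative places the spotting before the assembling, not after.

(b), (c), (e)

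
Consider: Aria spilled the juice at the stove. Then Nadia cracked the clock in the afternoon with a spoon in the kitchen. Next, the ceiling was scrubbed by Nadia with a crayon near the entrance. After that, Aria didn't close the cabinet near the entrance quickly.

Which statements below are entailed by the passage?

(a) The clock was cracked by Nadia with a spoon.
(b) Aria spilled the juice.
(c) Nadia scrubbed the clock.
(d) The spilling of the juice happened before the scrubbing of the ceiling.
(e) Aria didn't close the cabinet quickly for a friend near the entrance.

(a) Entailed — this follows by dropping conjuncts from the cracking event's description.
(b) Entailed — this follows by dropping conjuncts from the spilling event's description.
(c) Not entailed — Nadia scrubbed the ceiling, not the clock; the clock belongs to the cracking event.
(d) Entailed — the narrative places the spilling before the scrubbing.
(e) Entailed — under negation, adding a further restriction is entailed: if no such closing event occurred, none occurred for a friend either.

(a), (b), (d), (e)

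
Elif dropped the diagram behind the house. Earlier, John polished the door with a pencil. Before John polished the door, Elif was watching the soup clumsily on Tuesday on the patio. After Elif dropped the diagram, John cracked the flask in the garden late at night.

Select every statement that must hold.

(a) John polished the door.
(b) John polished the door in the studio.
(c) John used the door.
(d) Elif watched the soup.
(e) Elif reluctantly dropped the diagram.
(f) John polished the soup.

(a) Entailed — dropping 'with a pencil' leaves a sub-description the original still satisfies.
(b) Not entailed — 'in the studio' adds information not in the original event.
(c) Not entailed — the door is the patient, not an instrument — John used a pencil.
(d) Entailed — 'watch' is an activity; 'was watching' entails that some watching happened, so 'watched' holds.
(e) Not entailed — 'reluctantly' adds information not in the original event.
(f) Not entailed — John polished the door, not the soup; the soup belongs to the watching event.

(a), (d)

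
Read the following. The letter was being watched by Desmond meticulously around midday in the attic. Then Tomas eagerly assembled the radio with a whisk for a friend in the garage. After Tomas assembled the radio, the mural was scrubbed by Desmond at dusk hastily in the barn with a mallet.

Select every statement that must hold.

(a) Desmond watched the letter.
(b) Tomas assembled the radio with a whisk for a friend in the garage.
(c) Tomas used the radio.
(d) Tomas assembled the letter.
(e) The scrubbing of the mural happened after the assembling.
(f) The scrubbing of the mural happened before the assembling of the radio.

(a), (b), (e)

(a) Entailed — 'watch' is an activity; 'was watching' entails that some watching happened, so 'watched' holds.
(b) Entailed — every conjunct here is already in the original assembling event.
(c) Not entailed — the radio is the patient, not an instrument — Tomas used a whisk.
(d) Not entailed — Tomas assembled the radio, not the letter; the letter belongs to the watching event.
(e) Entailed — the narrative places the assembling before the scrubbing.
(f) Not entailed — the narrative places the assembling before the scrubbing, not after.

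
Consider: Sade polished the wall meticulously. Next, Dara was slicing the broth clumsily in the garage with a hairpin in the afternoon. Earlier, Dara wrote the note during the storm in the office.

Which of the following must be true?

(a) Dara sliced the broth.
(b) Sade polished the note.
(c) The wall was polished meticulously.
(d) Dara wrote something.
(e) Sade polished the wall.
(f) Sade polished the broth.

(c), (d), (e)

(a) Not entailed — 'was slicing' is progressive on an accomplishment; it does not entail the completed 'sliced'.
(b) Not entailed — Sade polished the wall, not the note; the note belongs to the writing event.
(c) Entailed — this follows by dropping conjuncts from the polishing event's description.
(d) Entailed — the original entails any weakening of itself; this just drops 'during the storm', 'in the office' and generalizes the patient.
(e) Entailed — the original entails any weakening of itself; this just drops 'meticulously'.
(f) Not entailed — Sade polished the wall, not the broth; the broth belongs to the slicing event.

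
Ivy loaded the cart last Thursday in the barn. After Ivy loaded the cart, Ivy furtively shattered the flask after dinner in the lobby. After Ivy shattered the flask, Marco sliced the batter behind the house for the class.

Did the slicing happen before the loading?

The narrative orders the loading before the slicing.

no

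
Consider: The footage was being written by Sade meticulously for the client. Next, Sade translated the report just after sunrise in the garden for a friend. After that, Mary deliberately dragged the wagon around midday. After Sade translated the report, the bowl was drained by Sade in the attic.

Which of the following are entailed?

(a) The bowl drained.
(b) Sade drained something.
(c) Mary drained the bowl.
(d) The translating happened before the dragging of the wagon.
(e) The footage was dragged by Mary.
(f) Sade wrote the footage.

(a) Entailed — 'Sade drained the bowl' is causative; it entails the inchoative 'the bowl drained'.
(b) Entailed — dropping 'in the attic' and generalizing the patient leaves a sub-description the original still satisfies.
(c) Not entailed — the passage has Sade draining the bowl, not Mary.
(d) Entailed — the narrative places the translating before the dragging.
(e) Not entailed — Mary dragged the wagon, not the footage; the footage belongs to the writing event.
(f) Not entailed — 'was writing' is progressive on an accomplishment; it does not entail the completed 'wrote'.

(a), (b), (d)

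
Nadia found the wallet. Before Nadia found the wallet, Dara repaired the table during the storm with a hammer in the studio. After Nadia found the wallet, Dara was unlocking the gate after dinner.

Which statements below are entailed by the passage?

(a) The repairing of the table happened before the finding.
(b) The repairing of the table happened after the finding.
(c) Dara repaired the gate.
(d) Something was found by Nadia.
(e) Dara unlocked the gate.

(a) Entailed — the narrative places the repairing before the finding.
(b) Not entailed — the narrative places the repairing before the finding, not after.
(c) Not entailed — Dara repaired the table, not the gate; the gate belongs to the unlocking event.
(d) Entailed — this follows by dropping conjuncts from the finding event's description.
(e) Not entailed — 'was unlocking' is progressive on an accomplishment; it does not entail the completed 'unlocked'.

(a), (d)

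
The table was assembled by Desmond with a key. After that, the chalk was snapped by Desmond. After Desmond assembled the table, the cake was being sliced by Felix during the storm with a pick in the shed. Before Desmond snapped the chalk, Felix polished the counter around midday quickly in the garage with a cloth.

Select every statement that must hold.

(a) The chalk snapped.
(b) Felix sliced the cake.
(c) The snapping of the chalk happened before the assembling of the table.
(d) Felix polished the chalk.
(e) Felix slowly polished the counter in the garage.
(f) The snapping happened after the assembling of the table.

(a), (f)

(a) Entailed — 'Desmond snapped the chalk' is causative; it entails the inchoative 'the chalk snapped'.
(b) Not entailed — 'was slicing' is progressive on an accomplishment; it does not entail the completed 'sliced'.
(c) Not entailed — the narrative places the assembling before the snapping, not after.
(d) Not entailed — Felix polished the counter, not the chalk; the chalk belongs to the snapping event.
(e) Not entailed — 'slowly' adds a manner not in (and inconsistent with) the original.
(f) Entailed — the narrative places the assembling before the snapping.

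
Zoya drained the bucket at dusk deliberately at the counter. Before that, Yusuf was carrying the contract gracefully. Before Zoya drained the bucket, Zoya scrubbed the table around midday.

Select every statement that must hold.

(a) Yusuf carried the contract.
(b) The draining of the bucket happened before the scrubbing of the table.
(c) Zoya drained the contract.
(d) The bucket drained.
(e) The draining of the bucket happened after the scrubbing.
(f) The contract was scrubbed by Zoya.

(a), (d), (e)

(a) Entailed — 'carry' is an activity; 'was carrying' entails that some carrying happened, so 'carried' holds.
(b) Not entailed — the narrative places the scrubbing before the draining, not after.
(c) Not entailed — Zoya drained the bucket, not the contract; the contract belongs to the carrying event.
(d) Entailed — 'Zoya drained the bucket' is causative; it entails the inchoative 'the bucket drained'.
(e) Entailed — the narrative places the scrubbing before the draining.
(f) Not entailed — Zoya scrubbed the table, not the contract; the contract belongs to the carrying event.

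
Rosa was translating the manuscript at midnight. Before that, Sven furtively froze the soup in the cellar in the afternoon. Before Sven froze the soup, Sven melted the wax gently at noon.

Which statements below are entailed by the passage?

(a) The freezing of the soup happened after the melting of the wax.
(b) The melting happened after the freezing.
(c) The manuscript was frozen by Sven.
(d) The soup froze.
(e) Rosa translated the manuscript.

(a) Entailed — the narrative places the melting before the freezing.
(b) Not entailed — the narrative places the melting before the freezing, not after.
(c) Not entailed — Sven froze the soup, not the manuscript; the manuscript belongs to the translating event.
(d) Entailed — 'Sven froze the soup' is causative; it entails the inchoative 'the soup froze'.
(e) Not entailed — 'was translating' is progressive on an accomplishment; it does not entail the completed 'translated'.

(a), (d)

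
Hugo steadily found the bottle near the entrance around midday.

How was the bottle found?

steadily

'steadily' marks the manner of the finding event.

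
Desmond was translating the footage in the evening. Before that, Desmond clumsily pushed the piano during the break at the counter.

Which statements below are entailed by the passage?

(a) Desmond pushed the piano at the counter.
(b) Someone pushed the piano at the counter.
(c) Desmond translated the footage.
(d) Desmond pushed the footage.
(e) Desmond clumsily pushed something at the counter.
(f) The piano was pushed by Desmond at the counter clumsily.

(a), (b), (e), (f)

(a) Entailed — dropping 'during the break', 'clumsily' leaves a sub-description the original still satisfies.
(b) Entailed — the original entails any weakening of itself; this just drops 'during the break', 'clumsily' and generalizes the agent.
(c) Not entailed — 'was translating' is progressive on an accomplishment; it does not entail the completed 'translated'.
(d) Not entailed — Desmond pushed the piano, not the footage; the footage belongs to the translating event.
(e) Entailed — this follows by dropping conjuncts from the pushing event's description.
(f) Entailed — every conjunct here is already in the original pushing event.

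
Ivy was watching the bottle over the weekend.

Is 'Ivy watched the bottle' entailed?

'watch' is atelic; if Ivy was watching the bottle, then Ivy watched the bottle (for some time).

yes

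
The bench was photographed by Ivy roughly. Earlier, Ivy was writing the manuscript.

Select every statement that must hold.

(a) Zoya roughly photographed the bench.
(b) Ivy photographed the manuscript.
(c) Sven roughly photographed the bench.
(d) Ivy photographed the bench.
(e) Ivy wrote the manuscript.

(d)

(a) Not entailed — the passage has Ivy photographing the bench, not Zoya.
(b) Not entailed — Ivy photographed the bench, not the manuscript; the manuscript belongs to the writing event.
(c) Not entailed — the passage has Ivy photographing the bench, not Sven.
(d) Entailed — the original entails any weakening of itself; this just drops 'roughly'.
(e) Not entailed — 'was writing' is progressive on an accomplishment; it does not entail the completed 'wrote'.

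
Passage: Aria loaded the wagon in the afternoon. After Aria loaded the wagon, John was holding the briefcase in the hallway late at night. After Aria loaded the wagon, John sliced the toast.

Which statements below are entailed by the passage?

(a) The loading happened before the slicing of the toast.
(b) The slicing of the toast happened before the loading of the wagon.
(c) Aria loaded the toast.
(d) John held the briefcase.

(a) Entailed — the narrative places the loading before the slicing.
(b) Not entailed — the narrative places the loading before the slicing, not after.
(c) Not entailed — Aria loaded the wagon, not the toast; the toast belongs to the slicing event.
(d) Entailed — 'hold' is an activity; 'was holding' entails that some holding happened, so 'held' holds.

(a), (d)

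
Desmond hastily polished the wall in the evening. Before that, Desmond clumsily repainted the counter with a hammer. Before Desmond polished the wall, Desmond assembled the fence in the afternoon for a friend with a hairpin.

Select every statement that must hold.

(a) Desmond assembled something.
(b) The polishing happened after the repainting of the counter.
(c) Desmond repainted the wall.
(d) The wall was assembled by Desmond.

(a) Entailed — dropping 'with a hairpin', 'in the afternoon', 'for a friend' and generalizing the patient leaves a sub-description the original still satisfies.
(b) Entailed — the narrative places the repainting before the polishing.
(c) Not entailed — Desmond repainted the counter, not the wall; the wall belongs to the polishing event.
(d) Not entailed — Desmond assembled the fence, not the wall; the wall belongs to the polishing event.

(a), (b)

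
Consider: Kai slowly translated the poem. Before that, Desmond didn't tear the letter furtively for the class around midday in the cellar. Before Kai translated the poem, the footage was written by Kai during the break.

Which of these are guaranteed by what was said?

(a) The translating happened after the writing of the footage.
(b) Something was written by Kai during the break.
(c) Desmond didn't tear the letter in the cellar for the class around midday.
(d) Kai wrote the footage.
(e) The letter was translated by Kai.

(a) Entailed — the narrative places the writing before the translating.
(b) Entailed — this follows by dropping conjuncts from the writing event's description.
(c) Not entailed — dropping 'furtively' under negation is not valid — the original leaves open that Desmond tore the letter some other way.
(d) Entailed — every conjunct here is already in the original writing event.
(e) Not entailed — Kai translated the poem, not the letter; the letter belongs to the tearing event.

(a), (b), (d)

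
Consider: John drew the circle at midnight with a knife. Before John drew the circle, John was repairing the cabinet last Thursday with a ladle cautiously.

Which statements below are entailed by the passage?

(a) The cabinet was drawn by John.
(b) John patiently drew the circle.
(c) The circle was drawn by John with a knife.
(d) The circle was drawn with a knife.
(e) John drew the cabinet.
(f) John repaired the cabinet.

(c), (d)

(a) Not entailed — John drew the circle, not the cabinet; the cabinet belongs to the repairing event.
(b) Not entailed — 'patiently' adds information not in the original event.
(c) Entailed — the original entails any weakening of itself; this just drops 'at midnight'.
(d) Entailed — the original entails any weakening of itself; this just drops 'at midnight' and generalizes the agent.
(e) Not entailed — John drew the circle, not the cabinet; the cabinet belongs to the repairing event.
(f) Not entailed — 'was repairing' is progressive on an accomplishment; it does not entail the completed 'repaired'.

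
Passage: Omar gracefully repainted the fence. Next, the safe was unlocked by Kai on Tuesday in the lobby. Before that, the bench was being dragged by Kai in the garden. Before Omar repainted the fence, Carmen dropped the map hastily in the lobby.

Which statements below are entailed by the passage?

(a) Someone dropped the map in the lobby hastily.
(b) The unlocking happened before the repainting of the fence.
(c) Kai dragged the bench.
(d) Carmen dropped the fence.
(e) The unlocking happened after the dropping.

(a), (c), (e)

(a) Entailed — every conjunct here is already in the original dropping event.
(b) Not entailed — the narrative places the repainting before the unlocking, not after.
(c) Entailed — 'drag' is an activity; 'was dragging' entails that some dragging happened, so 'dragged' holds.
(d) Not entailed — Carmen dropped the map, not the fence; the fence belongs to the repainting event.
(e) Entailed — the narrative places the dropping before the unlocking.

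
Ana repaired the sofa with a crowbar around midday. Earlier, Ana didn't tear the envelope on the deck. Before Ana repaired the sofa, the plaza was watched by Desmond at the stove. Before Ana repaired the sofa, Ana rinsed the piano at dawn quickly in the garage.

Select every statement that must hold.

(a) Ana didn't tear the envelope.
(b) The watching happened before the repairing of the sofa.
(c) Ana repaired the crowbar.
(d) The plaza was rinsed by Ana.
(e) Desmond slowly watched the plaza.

(b)

(a) Not entailed — dropping 'on the deck' under negation is not valid — the original leaves open that Ana tore the envelope some other way.
(b) Entailed — the narrative places the watching before the repairing.
(c) Not entailed — the crowbar is the instrument, not what was repaired.
(d) Not entailed — Ana rinsed the piano, not the plaza; the plaza belongs to the watching event.
(e) Not entailed — 'slowly' adds information not in the original event.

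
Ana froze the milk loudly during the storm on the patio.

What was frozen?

the milk

'the milk' marks the patient of the freezing event.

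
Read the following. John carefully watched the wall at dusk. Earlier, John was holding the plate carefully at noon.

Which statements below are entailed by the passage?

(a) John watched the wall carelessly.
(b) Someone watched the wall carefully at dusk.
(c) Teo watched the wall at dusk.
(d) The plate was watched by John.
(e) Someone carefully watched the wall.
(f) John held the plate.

(b), (e), (f)

(a) Not entailed — 'carelessly' adds a manner not in (and inconsistent with) the original.
(b) Entailed — this follows by dropping conjuncts from the watching event's description.
(c) Not entailed — the passage has John watching the wall, not Teo.
(d) Not entailed — John watched the wall, not the plate; the plate belongs to the holding event.
(e) Entailed — dropping 'at dusk' and generalizing the agent leaves a sub-description the original still satisfies.
(f) Entailed — 'hold' is an activity; 'was holding' entails that some holding happened, so 'held' holds.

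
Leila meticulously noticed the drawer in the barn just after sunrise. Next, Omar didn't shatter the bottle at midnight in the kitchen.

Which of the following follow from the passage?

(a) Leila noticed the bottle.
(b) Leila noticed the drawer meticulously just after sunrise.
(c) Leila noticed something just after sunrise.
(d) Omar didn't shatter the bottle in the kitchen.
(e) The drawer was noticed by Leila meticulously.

(b), (c), (e)

(a) Not entailed — Leila noticed the drawer, not the bottle; the bottle belongs to the shattering event.
(b) Entailed — dropping 'in the barn' leaves a sub-description the original still satisfies.
(c) Entailed — dropping 'meticulously', 'in the barn' and generalizing the patient leaves a sub-description the original still satisfies.
(d) Not entailed — dropping 'at midnight' under negation is not valid — the original leaves open that Omar shattered the bottle some other way.
(e) Entailed — this follows by dropping conjuncts from the noticing event's description.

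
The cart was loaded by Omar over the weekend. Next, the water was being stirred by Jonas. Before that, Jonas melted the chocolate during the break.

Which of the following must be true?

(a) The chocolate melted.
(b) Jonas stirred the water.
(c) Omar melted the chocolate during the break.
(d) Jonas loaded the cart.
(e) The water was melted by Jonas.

(a) Entailed — 'Jonas melted the chocolate' is causative; it entails the inchoative 'the chocolate melted'.
(b) Entailed — 'stir' is an activity; 'was stirring' entails that some stirring happened, so 'stirred' holds.
(c) Not entailed — the passage has Jonas melting the chocolate, not Omar.
(d) Not entailed — the passage has Omar loading the cart, not Jonas.
(e) Not entailed — Jonas melted the chocolate, not the water; the water belongs to the stirring event.

(a), (b)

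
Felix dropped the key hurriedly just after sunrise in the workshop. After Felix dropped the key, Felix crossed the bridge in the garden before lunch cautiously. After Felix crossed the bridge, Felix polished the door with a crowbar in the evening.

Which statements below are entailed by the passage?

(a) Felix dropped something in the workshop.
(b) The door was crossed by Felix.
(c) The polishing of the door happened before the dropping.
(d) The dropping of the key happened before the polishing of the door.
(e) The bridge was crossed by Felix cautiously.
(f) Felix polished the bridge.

(a) Entailed — every conjunct here is already in the original dropping event.
(b) Not entailed — Felix crossed the bridge, not the door; the door belongs to the polishing event.
(c) Not entailed — the narrative places the dropping before the polishing, not after.
(d) Entailed — the narrative places the dropping before the polishing.
(e) Entailed — dropping 'before lunch', 'in the garden' leaves a sub-description the original still satisfies.
(f) Not entailed — Felix polished the door, not the bridge; the bridge belongs to the crossing event.

(a), (d), (e)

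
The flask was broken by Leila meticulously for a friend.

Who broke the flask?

Leila

'Leila' marks the agent of the breaking event.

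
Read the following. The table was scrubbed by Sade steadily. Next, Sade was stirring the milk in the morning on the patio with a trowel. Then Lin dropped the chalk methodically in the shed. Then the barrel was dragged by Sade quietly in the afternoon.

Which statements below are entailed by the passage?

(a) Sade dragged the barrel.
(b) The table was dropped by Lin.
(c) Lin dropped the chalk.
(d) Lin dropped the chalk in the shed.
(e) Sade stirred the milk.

(a) Entailed — the original entails any weakening of itself; this just drops 'quietly', 'in the afternoon'.
(b) Not entailed — Lin dropped the chalk, not the table; the table belongs to the scrubbing event.
(c) Entailed — dropping 'in the shed', 'methodically' leaves a sub-description the original still satisfies.
(d) Entailed — the original entails any weakening of itself; this just drops 'methodically'.
(e) Entailed — 'stir' is an activity; 'was stirring' entails that some stirring happened, so 'stirred' holds.

(a), (c), (d), (e)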